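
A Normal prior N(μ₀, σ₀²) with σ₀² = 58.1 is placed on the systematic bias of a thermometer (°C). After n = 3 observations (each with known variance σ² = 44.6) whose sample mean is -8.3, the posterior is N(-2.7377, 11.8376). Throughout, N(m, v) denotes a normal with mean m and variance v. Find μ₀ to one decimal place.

The posterior mean is a precision-weighted average: μ_n = (τ₀μ₀ + τ_data·x̄)/(τ₀+τ_data), with τ₀=1/σ₀² and τ_data=n/σ².
Here τ₀ = 1/58.1 = 0.017212 and τ_data = 3/44.6 = 0.067265, so τ_n = 0.084477.
Rearranging for μ₀: μ₀ = (μ_n·τ_n − τ_data·x̄)/τ₀ = (-2.7377·0.084477 − 0.067265·-8.3) / 0.017212 = 0.327027/0.017212 ≈ 19.0.

μ₀ = 19.0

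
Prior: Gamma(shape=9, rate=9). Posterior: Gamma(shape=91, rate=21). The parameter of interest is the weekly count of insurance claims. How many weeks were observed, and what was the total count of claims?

n = 12 weeks with total 82 claims

Gamma–Poisson conjugacy: posterior shape = α + Σxᵢ, posterior rate = β + n.
Matching: Σxᵢ = 91 − 9 = 82 and n = 21 − 9 = 12.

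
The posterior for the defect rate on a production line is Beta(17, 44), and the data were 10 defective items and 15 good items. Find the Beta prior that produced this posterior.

Beta is conjugate to the binomial likelihood: posterior = Beta(α+s, β+f).
So α = 17 − 10 = 7 and β = 44 − 15 = 29.

Beta(7, 29)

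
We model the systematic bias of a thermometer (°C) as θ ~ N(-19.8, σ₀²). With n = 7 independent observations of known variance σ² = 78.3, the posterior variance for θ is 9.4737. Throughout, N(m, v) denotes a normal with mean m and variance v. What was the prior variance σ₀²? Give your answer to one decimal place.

Posterior precision equals prior precision plus data precision: 1/σ_n² = 1/σ₀² + n/σ².
So 1/σ₀² = 1/9.4737 − 7/78.3 = 0.105555 − 0.089400 = 0.016155.
Hence σ₀² = 1/0.016155 ≈ 61.9.

σ₀² = 61.9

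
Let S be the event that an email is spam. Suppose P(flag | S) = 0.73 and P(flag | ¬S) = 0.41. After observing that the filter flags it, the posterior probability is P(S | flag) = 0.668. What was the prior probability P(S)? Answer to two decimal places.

In odds form, posterior odds = prior odds × likelihood ratio, so prior odds = posterior odds ÷ LR.
Posterior odds = 0.668/(1−0.668) = 2.0120. LR = 0.73/0.41 = 1.7805.
Prior odds = 2.0120/1.7805 = 1.1300, so P(S) = 1.1300/(1+1.1300) ≈ 0.53.

P(S) = 0.53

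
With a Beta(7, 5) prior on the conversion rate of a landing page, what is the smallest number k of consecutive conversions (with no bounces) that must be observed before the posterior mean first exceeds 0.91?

k = 44

After k conversions and 0 bounces the posterior is Beta(7+k, 5), with mean (7+k)/(7+5+k).
Set (7+k)/(12+k) > 0.91 and solve: k > (0.91·12 − 7)/(1 − 0.91) = 43.556.
The smallest integer exceeding 43.556 is 44, and checking k=44: (51)/(56) = 0.9107 > 0.91.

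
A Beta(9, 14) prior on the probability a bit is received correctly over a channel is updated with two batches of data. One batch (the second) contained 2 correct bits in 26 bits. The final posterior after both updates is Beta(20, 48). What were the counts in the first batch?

Because Beta–binomial updating is additive in the counts, the combined data contributed (α_post−α_prior, β_post−β_prior) successes and failures.
Total across both batches: 20−9=11 correct bits, 48−14=34 errors.
Subtract the second batch: 11−2=9 correct bits and 34−24=10 errors.

9 correct bits and 10 errors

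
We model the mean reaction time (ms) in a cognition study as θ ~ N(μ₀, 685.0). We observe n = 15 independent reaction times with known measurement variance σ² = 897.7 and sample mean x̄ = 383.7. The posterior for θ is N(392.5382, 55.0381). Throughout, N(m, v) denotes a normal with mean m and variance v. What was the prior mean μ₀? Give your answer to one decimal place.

The posterior mean is a precision-weighted average: μ_n = (τ₀μ₀ + τ_data·x̄)/(τ₀+τ_data), with τ₀=1/σ₀² and τ_data=n/σ².
Here τ₀ = 1/685.0 = 0.001460 and τ_data = 15/897.7 = 0.016709, so τ_n = 0.018169.
Rearranging for μ₀: μ₀ = (μ_n·τ_n − τ_data·x̄)/τ₀ = (392.5382·0.018169 − 0.016709·383.7) / 0.001460 = 0.720783/0.001460 ≈ 493.7.

μ₀ = 493.7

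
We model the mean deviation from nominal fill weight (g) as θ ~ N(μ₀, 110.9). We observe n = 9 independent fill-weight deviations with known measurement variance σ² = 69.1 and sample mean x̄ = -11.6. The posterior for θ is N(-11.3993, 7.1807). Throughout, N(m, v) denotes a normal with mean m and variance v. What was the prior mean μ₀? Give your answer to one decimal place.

The posterior mean is a precision-weighted average: μ_n = (τ₀μ₀ + τ_data·x̄)/(τ₀+τ_data), with τ₀=1/σ₀² and τ_data=n/σ².
Here τ₀ = 1/110.9 = 0.009017 and τ_data = 9/69.1 = 0.130246, so τ_n = 0.139263.
Rearranging for μ₀: μ₀ = (μ_n·τ_n − τ_data·x̄)/τ₀ = (-11.3993·0.139263 − 0.130246·-11.6) / 0.009017 = -0.076647/0.009017 ≈ -8.5.

μ₀ = -8.5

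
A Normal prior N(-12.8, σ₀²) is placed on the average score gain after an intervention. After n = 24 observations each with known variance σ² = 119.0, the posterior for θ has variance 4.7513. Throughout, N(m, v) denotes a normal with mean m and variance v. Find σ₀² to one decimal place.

For the Normal–Normal model with known σ², precisions add: τ_n = τ₀ + n/σ².
So 1/σ₀² = 1/4.7513 − 24/119.0 = 0.210469 − 0.201681 = 0.008788.
Hence σ₀² = 1/0.008788 ≈ 113.8.

σ₀² = 113.8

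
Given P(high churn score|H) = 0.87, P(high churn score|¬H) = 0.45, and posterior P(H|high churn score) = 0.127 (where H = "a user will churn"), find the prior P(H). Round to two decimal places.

P(H) = 0.07

Bayes' rule in odds form gives O(H|E) = O(H)·[P(E|H)/P(E|¬H)], hence O(H) = O(H|E)/LR.
Posterior odds = 0.127/(1−0.127) = 0.1455. LR = 0.87/0.45 = 1.9333.
Prior odds = 0.1455/1.9333 = 0.0753, so P(H) = 0.0753/(1+0.0753) ≈ 0.07.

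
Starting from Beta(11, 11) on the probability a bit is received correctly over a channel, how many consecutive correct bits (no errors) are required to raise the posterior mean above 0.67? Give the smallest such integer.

After k correct bits and 0 errors the posterior is Beta(11+k, 11), with mean (11+k)/(11+11+k).
Set (11+k)/(22+k) > 0.67 and solve: k > (0.67·22 − 11)/(1 − 0.67) = 11.333.
The smallest integer exceeding 11.333 is 12.

k = 12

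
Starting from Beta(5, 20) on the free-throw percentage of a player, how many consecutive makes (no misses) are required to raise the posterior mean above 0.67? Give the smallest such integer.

After k makes and 0 misses the posterior is Beta(5+k, 20), with mean (5+k)/(5+20+k).
Set (5+k)/(25+k) > 0.67 and solve: k > (0.67·25 − 5)/(1 − 0.67) = 35.606.
The smallest integer exceeding 35.606 is 36.

k = 36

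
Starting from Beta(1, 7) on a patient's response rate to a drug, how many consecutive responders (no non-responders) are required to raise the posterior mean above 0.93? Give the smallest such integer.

After k responders and 0 non-responders the posterior is Beta(1+k, 7), with mean (1+k)/(1+7+k).
Set (1+k)/(8+k) > 0.93 and solve: k > (0.93·8 − 1)/(1 − 0.93) = 92.000.
The smallest integer exceeding 92.000 is 93.

k = 93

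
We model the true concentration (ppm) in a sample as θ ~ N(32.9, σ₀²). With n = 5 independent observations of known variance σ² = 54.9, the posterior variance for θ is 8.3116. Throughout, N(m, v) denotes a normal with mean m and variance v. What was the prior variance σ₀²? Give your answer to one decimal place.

σ₀² = 34.2

Posterior precision equals prior precision plus data precision: 1/σ_n² = 1/σ₀² + n/σ².
So 1/σ₀² = 1/8.3116 − 5/54.9 = 0.120314 − 0.091075 = 0.029239.
Hence σ₀² = 1/0.029239 ≈ 34.2.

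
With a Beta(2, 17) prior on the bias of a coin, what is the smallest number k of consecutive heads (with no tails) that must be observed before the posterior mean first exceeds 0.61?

After k heads and 0 tails the posterior is Beta(2+k, 17), with mean (2+k)/(2+17+k).
Set (2+k)/(19+k) > 0.61 and solve: k > (0.61·19 − 2)/(1 − 0.61) = 24.590.
The smallest integer exceeding 24.590 is 25, and checking k=25: (27)/(44) = 0.6136 > 0.61.

k = 25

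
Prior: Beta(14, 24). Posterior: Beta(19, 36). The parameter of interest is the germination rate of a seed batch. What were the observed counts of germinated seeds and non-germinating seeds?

5 germinated seeds and 12 non-germinating seeds

Beta is conjugate to the binomial likelihood: posterior = Beta(α+s, β+f).
Match parameters: s=19−14=5, f=36−24=12.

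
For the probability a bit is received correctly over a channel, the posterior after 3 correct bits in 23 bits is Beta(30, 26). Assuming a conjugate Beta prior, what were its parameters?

A Beta(α, β) prior with s successes and f failures in binomial data gives a Beta(α+s, β+f) posterior.
So α = 30 − 3 = 27 and β = 26 − 20 = 6.

Beta(27, 6)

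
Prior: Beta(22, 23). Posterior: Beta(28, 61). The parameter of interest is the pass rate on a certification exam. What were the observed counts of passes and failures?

6 passes and 38 failures

A Beta(α, β) prior with s successes and f failures in binomial data gives a Beta(α+s, β+f) posterior.
Match parameters: s=28−22=6, f=61−23=38.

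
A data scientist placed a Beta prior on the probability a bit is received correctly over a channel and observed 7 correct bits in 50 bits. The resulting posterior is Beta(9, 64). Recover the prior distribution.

A Beta(a, b) prior with s successes and f failures in binomial data gives a Beta(a+s, b+f) posterior.
So a = 9 − 7 = 2 and b = 64 − 43 = 21.

Beta(2, 21)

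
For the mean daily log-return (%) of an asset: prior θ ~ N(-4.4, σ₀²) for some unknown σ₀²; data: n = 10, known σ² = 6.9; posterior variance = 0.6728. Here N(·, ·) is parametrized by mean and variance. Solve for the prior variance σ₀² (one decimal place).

For the Normal–Normal model with known σ², precisions add: τ_n = τ₀ + n/σ².
So 1/σ₀² = 1/0.6728 − 10/6.9 = 1.486326 − 1.449275 = 0.037051.
Hence σ₀² = 1/0.037051 ≈ 27.0.

σ₀² = 27.0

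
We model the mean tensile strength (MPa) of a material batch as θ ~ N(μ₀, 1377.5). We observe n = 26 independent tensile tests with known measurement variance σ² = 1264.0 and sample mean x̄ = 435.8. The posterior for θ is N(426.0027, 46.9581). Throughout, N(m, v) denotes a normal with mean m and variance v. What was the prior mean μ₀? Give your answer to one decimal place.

With known observation variance, the Normal–Normal posterior has precision τ_n = τ₀ + n/σ² and mean μ_n = (τ₀μ₀ + (n/σ²)x̄)/τ_n.
Here τ₀ = 1/1377.5 = 0.000726 and τ_data = 26/1264.0 = 0.020570, so τ_n = 0.021296.
Rearranging for μ₀: μ₀ = (μ_n·τ_n − τ_data·x̄)/τ₀ = (426.0027·0.021296 − 0.020570·435.8) / 0.000726 = 0.107747/0.000726 ≈ 148.4.

μ₀ = 148.4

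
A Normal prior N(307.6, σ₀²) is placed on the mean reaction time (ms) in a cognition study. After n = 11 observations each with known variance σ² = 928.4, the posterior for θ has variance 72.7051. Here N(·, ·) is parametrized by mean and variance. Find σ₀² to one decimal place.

σ₀² = 524.7

For the Normal–Normal model with known σ², precisions add: τ_n = τ₀ + n/σ².
So 1/σ₀² = 1/72.7051 − 11/928.4 = 0.013754 − 0.011848 = 0.001906.
Hence σ₀² = 1/0.001906 ≈ 524.7.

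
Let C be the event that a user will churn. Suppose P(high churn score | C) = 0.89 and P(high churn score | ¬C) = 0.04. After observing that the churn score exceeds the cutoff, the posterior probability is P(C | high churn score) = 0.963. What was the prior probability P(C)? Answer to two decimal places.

In odds form, posterior odds = prior odds × likelihood ratio, so prior odds = posterior odds ÷ LR.
Posterior odds = 0.963/(1−0.963) = 26.0270. LR = 0.89/0.04 = 22.2500.
Prior odds = 26.0270/22.2500 = 1.1698, so P(C) = 1.1698/(1+1.1698) ≈ 0.54.

P(C) = 0.54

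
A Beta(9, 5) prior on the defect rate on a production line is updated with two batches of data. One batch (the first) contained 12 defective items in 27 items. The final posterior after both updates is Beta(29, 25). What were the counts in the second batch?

Sequential conjugate updates are equivalent to a single update on the pooled data, so total successes = posterior α − prior α and total failures = posterior β − prior β.
Total across both batches: 29−9=20 defective items, 25−5=20 good items.
Subtract the first batch: 20−12=8 defective items and 20−15=5 good items.

8 defective items and 5 good items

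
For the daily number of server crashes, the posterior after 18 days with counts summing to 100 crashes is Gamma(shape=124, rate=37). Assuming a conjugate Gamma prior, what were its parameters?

Gamma–Poisson conjugacy: posterior shape = α + Σxᵢ, posterior rate = β + n.
So α = 124 − 100 = 24 and β = 37 − 18 = 19.

Gamma(shape=24, rate=19)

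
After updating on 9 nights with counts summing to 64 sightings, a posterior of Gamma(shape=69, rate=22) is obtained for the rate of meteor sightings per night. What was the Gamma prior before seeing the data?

A Gamma(α, β) prior (rate parametrization) on a Poisson rate with n observations summing to S gives posterior Gamma(α+S, β+n).
So α = 69 − 64 = 5 and β = 22 − 9 = 13.

Gamma(shape=5, rate=13)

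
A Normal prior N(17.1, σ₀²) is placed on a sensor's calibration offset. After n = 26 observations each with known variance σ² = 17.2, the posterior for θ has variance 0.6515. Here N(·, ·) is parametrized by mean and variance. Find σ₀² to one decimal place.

σ₀² = 42.9

For the Normal–Normal model with known σ², precisions add: τ_n = τ₀ + n/σ².
So 1/σ₀² = 1/0.6515 − 26/17.2 = 1.534919 − 1.511628 = 0.023291.
Hence σ₀² = 1/0.023291 ≈ 42.9.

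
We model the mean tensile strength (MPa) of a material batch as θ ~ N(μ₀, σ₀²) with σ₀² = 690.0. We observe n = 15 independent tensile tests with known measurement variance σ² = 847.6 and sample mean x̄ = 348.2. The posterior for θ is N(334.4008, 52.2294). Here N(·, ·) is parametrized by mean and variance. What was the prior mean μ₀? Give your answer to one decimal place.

μ₀ = 165.9

The posterior mean is a precision-weighted average: μ_n = (τ₀μ₀ + τ_data·x̄)/(τ₀+τ_data), with τ₀=1/σ₀² and τ_data=n/σ².
Here τ₀ = 1/690.0 = 0.001449 and τ_data = 15/847.6 = 0.017697, so τ_n = 0.019146.
Rearranging for μ₀: μ₀ = (μ_n·τ_n − τ_data·x̄)/τ₀ = (334.4008·0.019146 − 0.017697·348.2) / 0.001449 = 0.240342/0.001449 ≈ 165.9.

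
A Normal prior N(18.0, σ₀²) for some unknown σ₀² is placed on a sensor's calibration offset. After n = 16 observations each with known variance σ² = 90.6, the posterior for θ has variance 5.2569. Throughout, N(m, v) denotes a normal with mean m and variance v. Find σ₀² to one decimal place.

σ₀² = 73.4

For the Normal–Normal model with known σ², precisions add: τ_n = τ₀ + n/σ².
So 1/σ₀² = 1/5.2569 − 16/90.6 = 0.190226 − 0.176600 = 0.013626.
Hence σ₀² = 1/0.013626 ≈ 73.4.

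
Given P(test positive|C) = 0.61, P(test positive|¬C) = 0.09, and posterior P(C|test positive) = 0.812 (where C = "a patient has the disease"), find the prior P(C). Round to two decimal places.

Bayes' rule in odds form gives O(C|E) = O(C)·[P(E|C)/P(E|¬C)], hence O(C) = O(C|E)/LR.
Posterior odds = 0.812/(1−0.812) = 4.3191. LR = 0.61/0.09 = 6.7778.
Prior odds = 4.3191/6.7778 = 0.6372, so P(C) = 0.6372/(1+0.6372) ≈ 0.39.

P(C) = 0.39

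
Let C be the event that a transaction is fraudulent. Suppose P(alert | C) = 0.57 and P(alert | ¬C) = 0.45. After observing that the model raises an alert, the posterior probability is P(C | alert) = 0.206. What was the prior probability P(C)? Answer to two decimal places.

P(C) = 0.17

Bayes' rule in odds form gives O(C|E) = O(C)·[P(E|C)/P(E|¬C)], hence O(C) = O(C|E)/LR.
Posterior odds = 0.206/(1−0.206) = 0.2594. LR = 0.57/0.45 = 1.2667.
Prior odds = 0.2594/1.2667 = 0.2048, so P(C) = 0.2048/(1+0.2048) ≈ 0.17.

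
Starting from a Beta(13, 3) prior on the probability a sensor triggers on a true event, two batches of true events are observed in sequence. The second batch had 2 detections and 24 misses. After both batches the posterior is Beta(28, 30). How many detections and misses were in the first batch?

13 detections and 3 misses

Sequential conjugate updates are equivalent to a single update on the pooled data, so total successes = posterior α − prior α and total failures = posterior β − prior β.
Total across both batches: 28−13=15 detections, 30−3=27 misses.
Subtract the second batch: 15−2=13 detections and 27−24=3 misses.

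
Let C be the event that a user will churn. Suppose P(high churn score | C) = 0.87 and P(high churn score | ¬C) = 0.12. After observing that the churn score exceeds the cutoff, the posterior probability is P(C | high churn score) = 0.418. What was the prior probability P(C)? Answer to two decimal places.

P(C) = 0.09

In odds form, posterior odds = prior odds × likelihood ratio, so prior odds = posterior odds ÷ LR.
Posterior odds = 0.418/(1−0.418) = 0.7182. LR = 0.87/0.12 = 7.2500.
Prior odds = 0.7182/7.2500 = 0.0991, so P(C) = 0.0991/(1+0.0991) ≈ 0.09.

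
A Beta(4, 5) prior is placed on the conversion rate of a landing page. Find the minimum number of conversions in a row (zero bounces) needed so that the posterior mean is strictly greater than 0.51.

k = 2

After k conversions and 0 bounces the posterior is Beta(4+k, 5), with mean (4+k)/(4+5+k).
Set (4+k)/(9+k) > 0.51 and solve: k > (0.51·9 − 4)/(1 − 0.51) = 1.204.
The smallest integer exceeding 1.204 is 2, and checking k=2: (6)/(11) = 0.5455 > 0.51.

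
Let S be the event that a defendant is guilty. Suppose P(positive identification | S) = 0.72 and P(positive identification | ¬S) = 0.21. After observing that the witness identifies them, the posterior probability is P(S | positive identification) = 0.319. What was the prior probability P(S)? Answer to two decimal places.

In odds form, posterior odds = prior odds × likelihood ratio, so prior odds = posterior odds ÷ LR.
Posterior odds = 0.319/(1−0.319) = 0.4684. LR = 0.72/0.21 = 3.4286.
Prior odds = 0.4684/3.4286 = 0.1366, so P(S) = 0.1366/(1+0.1366) ≈ 0.12.

P(S) = 0.12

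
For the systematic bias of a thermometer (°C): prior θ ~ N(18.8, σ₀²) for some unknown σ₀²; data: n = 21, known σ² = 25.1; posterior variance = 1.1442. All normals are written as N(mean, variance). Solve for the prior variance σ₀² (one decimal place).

σ₀² = 26.8

Posterior precision equals prior precision plus data precision: 1/σ_n² = 1/σ₀² + n/σ².
So 1/σ₀² = 1/1.1442 − 21/25.1 = 0.873973 − 0.836653 = 0.037320.
Hence σ₀² = 1/0.037320 ≈ 26.8.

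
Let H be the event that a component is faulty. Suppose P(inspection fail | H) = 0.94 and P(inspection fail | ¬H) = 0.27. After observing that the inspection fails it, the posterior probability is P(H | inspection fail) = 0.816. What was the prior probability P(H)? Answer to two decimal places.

In odds form, posterior odds = prior odds × likelihood ratio, so prior odds = posterior odds ÷ LR.
Posterior odds = 0.816/(1−0.816) = 4.4348. LR = 0.94/0.27 = 3.4815.
Prior odds = 4.4348/3.4815 = 1.2738, so P(H) = 1.2738/(1+1.2738) ≈ 0.56.

P(H) = 0.56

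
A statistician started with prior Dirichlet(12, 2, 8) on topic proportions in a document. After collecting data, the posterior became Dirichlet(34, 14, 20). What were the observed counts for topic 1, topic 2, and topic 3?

For a Dirichlet(α) prior with multinomial counts c, the posterior is Dirichlet(α + c) componentwise.
Counts are posterior − prior componentwise: 34−12=22, 14−2=12, 20−8=12.

counts (22, 12, 12)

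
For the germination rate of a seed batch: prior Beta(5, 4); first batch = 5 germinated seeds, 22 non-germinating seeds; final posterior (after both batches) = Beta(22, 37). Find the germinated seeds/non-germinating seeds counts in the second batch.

12 germinated seeds and 11 non-germinating seeds

Because Beta–binomial updating is additive in the counts, the combined data contributed (α_post−α_prior, β_post−β_prior) successes and failures.
Total across both batches: 22−5=17 germinated seeds, 37−4=33 non-germinating seeds.
Subtract the first batch: 17−5=12 germinated seeds and 33−22=11 non-germinating seeds.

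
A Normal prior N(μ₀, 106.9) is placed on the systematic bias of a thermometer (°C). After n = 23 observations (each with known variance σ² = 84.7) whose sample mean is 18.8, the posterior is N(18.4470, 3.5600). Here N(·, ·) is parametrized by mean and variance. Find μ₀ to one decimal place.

The posterior mean is a precision-weighted average: μ_n = (τ₀μ₀ + τ_data·x̄)/(τ₀+τ_data), with τ₀=1/σ₀² and τ_data=n/σ².
Here τ₀ = 1/106.9 = 0.009355 and τ_data = 23/84.7 = 0.271547, so τ_n = 0.280902.
Rearranging for μ₀: μ₀ = (μ_n·τ_n − τ_data·x̄)/τ₀ = (18.4470·0.280902 − 0.271547·18.8) / 0.009355 = 0.076716/0.009355 ≈ 8.2.

μ₀ = 8.2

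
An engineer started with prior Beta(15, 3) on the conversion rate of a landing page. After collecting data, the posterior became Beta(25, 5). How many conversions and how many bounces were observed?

10 conversions and 2 bounces

Beta is conjugate to the binomial likelihood: posterior = Beta(α+s, β+f).
So s = 25 − 15 = 10 and f = 5 − 3 = 2.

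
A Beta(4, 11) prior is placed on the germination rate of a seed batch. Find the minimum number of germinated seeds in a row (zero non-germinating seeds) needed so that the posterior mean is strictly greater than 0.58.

k = 12

After k germinated seeds and 0 non-germinating seeds the posterior is Beta(4+k, 11), with mean (4+k)/(4+11+k).
Set (4+k)/(15+k) > 0.58 and solve: k > (0.58·15 − 4)/(1 − 0.58) = 11.190.
The smallest integer exceeding 11.190 is 12, and checking k=12: (16)/(27) = 0.5926 > 0.58.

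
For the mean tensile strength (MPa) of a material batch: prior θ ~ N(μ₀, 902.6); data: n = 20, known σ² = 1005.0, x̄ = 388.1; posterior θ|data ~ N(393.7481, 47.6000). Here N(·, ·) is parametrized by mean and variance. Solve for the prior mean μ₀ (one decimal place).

With known observation variance, the Normal–Normal posterior has precision τ_n = τ₀ + n/σ² and mean μ_n = (τ₀μ₀ + (n/σ²)x̄)/τ_n.
Here τ₀ = 1/902.6 = 0.001108 and τ_data = 20/1005.0 = 0.019900, so τ_n = 0.021008.
Rearranging for μ₀: μ₀ = (μ_n·τ_n − τ_data·x̄)/τ₀ = (393.7481·0.021008 − 0.019900·388.1) / 0.001108 = 0.548670/0.001108 ≈ 495.2.

μ₀ = 495.2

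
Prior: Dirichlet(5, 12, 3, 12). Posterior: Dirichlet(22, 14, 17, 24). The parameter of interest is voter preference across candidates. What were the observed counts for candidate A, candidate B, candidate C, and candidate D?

For a Dirichlet(α) prior with multinomial counts c, the posterior is Dirichlet(α + c) componentwise.
Counts are posterior − prior componentwise: 22−5=17, 14−12=2, 17−3=14, 24−12=12.

counts (17, 2, 14, 12)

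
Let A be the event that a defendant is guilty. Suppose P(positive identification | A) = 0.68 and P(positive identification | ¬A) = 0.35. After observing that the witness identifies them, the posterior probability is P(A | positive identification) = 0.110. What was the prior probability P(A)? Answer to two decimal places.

P(A) = 0.06

Bayes' rule in odds form gives O(A|E) = O(A)·[P(E|A)/P(E|¬A)], hence O(A) = O(A|E)/LR.
Posterior odds = 0.110/(1−0.110) = 0.1236. LR = 0.68/0.35 = 1.9429.
Prior odds = 0.1236/1.9429 = 0.0636, so P(A) = 0.0636/(1+0.0636) ≈ 0.06.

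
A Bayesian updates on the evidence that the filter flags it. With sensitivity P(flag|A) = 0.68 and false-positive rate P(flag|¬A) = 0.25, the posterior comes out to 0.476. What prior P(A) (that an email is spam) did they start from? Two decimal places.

P(A) = 0.25

In odds form, posterior odds = prior odds × likelihood ratio, so prior odds = posterior odds ÷ LR.
Posterior odds = 0.476/(1−0.476) = 0.9084. LR = 0.68/0.25 = 2.7200.
Prior odds = 0.9084/2.7200 = 0.3340, so P(A) = 0.3340/(1+0.3340) ≈ 0.25.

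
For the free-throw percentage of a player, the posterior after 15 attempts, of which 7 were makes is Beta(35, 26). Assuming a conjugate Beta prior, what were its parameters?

Beta(28, 18)

Beta is conjugate to the binomial likelihood: posterior = Beta(α+s, β+f).
Subtract the data counts: 35−7=28, 26−8=18.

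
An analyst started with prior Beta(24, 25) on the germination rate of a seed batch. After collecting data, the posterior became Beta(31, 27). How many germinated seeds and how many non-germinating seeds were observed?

7 germinated seeds and 2 non-germinating seeds

Under Beta–binomial conjugacy the posterior parameters are (α+s, β+f).
Match parameters: s=31−24=7, f=27−25=2.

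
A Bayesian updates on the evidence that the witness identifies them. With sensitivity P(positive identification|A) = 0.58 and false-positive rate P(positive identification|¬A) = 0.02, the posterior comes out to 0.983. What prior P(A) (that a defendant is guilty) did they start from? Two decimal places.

P(A) = 0.67

Bayes' rule in odds form gives O(A|E) = O(A)·[P(E|A)/P(E|¬A)], hence O(A) = O(A|E)/LR.
Posterior odds = 0.983/(1−0.983) = 57.8235. LR = 0.58/0.02 = 29.0000.
Prior odds = 57.8235/29.0000 = 1.9939, so P(A) = 1.9939/(1+1.9939) ≈ 0.67.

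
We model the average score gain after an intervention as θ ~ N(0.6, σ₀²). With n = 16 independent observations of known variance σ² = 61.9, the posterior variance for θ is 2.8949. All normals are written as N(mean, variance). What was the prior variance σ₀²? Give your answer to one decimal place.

σ₀² = 11.5

Posterior precision equals prior precision plus data precision: 1/σ_n² = 1/σ₀² + n/σ².
So 1/σ₀² = 1/2.8949 − 16/61.9 = 0.345435 − 0.258481 = 0.086954.
Hence σ₀² = 1/0.086954 ≈ 11.5.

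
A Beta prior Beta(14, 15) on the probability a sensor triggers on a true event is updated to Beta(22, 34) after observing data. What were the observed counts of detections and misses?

Beta is conjugate to the binomial likelihood: posterior = Beta(α+s, β+f).
So s = 22 − 14 = 8 and f = 34 − 15 = 19.

8 detections and 19 misses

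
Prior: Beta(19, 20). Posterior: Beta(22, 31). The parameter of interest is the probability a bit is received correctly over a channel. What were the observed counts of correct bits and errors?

Under Beta–binomial conjugacy the posterior parameters are (α+s, β+f).
Match parameters: s=22−19=3, f=31−20=11.

3 correct bits and 11 errors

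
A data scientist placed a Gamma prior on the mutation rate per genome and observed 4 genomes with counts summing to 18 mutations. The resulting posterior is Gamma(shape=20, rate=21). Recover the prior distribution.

A Gamma(α, β) prior (rate parametrization) on a Poisson rate with n observations summing to S gives posterior Gamma(α+S, β+n).
So α = 20 − 18 = 2 and β = 21 − 4 = 17.

Gamma(shape=2, rate=17)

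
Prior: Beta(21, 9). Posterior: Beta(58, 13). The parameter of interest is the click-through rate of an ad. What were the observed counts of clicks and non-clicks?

A Beta(a, b) prior with s successes and f failures in binomial data gives a Beta(a+s, b+f) posterior.
So s = 58 − 21 = 37 and f = 13 − 9 = 4.

37 clicks and 4 non-clicks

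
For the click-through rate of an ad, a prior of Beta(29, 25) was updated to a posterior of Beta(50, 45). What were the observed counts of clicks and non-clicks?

A Beta(a, b) prior with s successes and f failures in binomial data gives a Beta(a+s, b+f) posterior.
So s = 50 − 29 = 21 and f = 45 − 25 = 20.

21 clicks and 20 non-clicks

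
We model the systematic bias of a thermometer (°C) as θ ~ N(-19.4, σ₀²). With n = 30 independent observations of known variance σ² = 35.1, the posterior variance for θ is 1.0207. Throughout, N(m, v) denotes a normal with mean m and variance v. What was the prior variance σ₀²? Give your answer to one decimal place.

For the Normal–Normal model with known σ², precisions add: τ_n = τ₀ + n/σ².
So 1/σ₀² = 1/1.0207 − 30/35.1 = 0.979720 − 0.854701 = 0.125019.
Hence σ₀² = 1/0.125019 ≈ 8.0.

σ₀² = 8.0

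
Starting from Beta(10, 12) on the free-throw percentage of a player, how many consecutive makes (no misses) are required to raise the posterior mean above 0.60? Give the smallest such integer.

After k makes and 0 misses the posterior is Beta(10+k, 12), with mean (10+k)/(10+12+k).
Set (10+k)/(22+k) > 0.60 and solve: k > (0.60·22 − 10)/(1 − 0.60) = 8.000.
The smallest integer exceeding 8.000 is 9.

k = 9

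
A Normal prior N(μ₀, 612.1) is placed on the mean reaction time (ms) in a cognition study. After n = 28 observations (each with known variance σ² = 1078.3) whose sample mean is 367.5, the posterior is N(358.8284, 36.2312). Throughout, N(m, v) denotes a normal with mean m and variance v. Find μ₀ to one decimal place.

μ₀ = 221.0

With known observation variance, the Normal–Normal posterior has precision τ_n = τ₀ + n/σ² and mean μ_n = (τ₀μ₀ + (n/σ²)x̄)/τ_n.
Here τ₀ = 1/612.1 = 0.001634 and τ_data = 28/1078.3 = 0.025967, so τ_n = 0.027601.
Rearranging for μ₀: μ₀ = (μ_n·τ_n − τ_data·x̄)/τ₀ = (358.8284·0.027601 − 0.025967·367.5) / 0.001634 = 0.361150/0.001634 ≈ 221.0.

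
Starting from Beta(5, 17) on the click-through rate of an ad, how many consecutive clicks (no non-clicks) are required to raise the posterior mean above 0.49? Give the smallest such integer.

k = 12

After k clicks and 0 non-clicks the posterior is Beta(5+k, 17), with mean (5+k)/(5+17+k).
Set (5+k)/(22+k) > 0.49 and solve: k > (0.49·22 − 5)/(1 − 0.49) = 11.333.
The smallest integer exceeding 11.333 is 12, and checking k=12: (17)/(34) = 0.5000 > 0.49.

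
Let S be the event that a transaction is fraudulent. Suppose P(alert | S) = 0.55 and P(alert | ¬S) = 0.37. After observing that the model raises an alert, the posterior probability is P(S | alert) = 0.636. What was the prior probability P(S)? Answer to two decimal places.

In odds form, posterior odds = prior odds × likelihood ratio, so prior odds = posterior odds ÷ LR.
Posterior odds = 0.636/(1−0.636) = 1.7473. LR = 0.55/0.37 = 1.4865.
Prior odds = 1.7473/1.4865 = 1.1754, so P(S) = 1.1754/(1+1.1754) ≈ 0.54.

P(S) = 0.54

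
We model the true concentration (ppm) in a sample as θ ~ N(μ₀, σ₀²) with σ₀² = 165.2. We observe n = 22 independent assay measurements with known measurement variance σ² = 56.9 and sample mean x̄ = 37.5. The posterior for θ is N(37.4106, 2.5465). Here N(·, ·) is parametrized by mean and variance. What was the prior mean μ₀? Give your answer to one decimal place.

The posterior mean is a precision-weighted average: μ_n = (τ₀μ₀ + τ_data·x̄)/(τ₀+τ_data), with τ₀=1/σ₀² and τ_data=n/σ².
Here τ₀ = 1/165.2 = 0.006053 and τ_data = 22/56.9 = 0.386643, so τ_n = 0.392696.
Rearranging for μ₀: μ₀ = (μ_n·τ_n − τ_data·x̄)/τ₀ = (37.4106·0.392696 − 0.386643·37.5) / 0.006053 = 0.191880/0.006053 ≈ 31.7.

μ₀ = 31.7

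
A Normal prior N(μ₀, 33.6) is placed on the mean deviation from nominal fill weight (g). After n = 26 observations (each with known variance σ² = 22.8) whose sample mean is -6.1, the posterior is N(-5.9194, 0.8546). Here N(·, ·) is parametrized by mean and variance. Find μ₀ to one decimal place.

With known observation variance, the Normal–Normal posterior has precision τ_n = τ₀ + n/σ² and mean μ_n = (τ₀μ₀ + (n/σ²)x̄)/τ_n.
Here τ₀ = 1/33.6 = 0.029762 and τ_data = 26/22.8 = 1.140351, so τ_n = 1.170113.
Rearranging for μ₀: μ₀ = (μ_n·τ_n − τ_data·x̄)/τ₀ = (-5.9194·1.170113 − 1.140351·-6.1) / 0.029762 = 0.029774/0.029762 ≈ 1.0.

μ₀ = 1.0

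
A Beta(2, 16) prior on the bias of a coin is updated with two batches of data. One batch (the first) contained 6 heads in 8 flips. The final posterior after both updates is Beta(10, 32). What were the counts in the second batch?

2 heads and 14 tails

Because Beta–binomial updating is additive in the counts, the combined data contributed (α_post−α_prior, β_post−β_prior) successes and failures.
Total across both batches: 10−2=8 heads, 32−16=16 tails.
Subtract the first batch: 8−6=2 heads and 16−2=14 tails.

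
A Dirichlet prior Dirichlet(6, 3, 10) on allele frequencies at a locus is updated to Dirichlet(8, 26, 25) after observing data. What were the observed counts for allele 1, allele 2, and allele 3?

counts (2, 23, 15)

For a Dirichlet(α) prior with multinomial counts c, the posterior is Dirichlet(α + c) componentwise.
Counts are posterior − prior componentwise: 8−6=2, 26−3=23, 25−10=15.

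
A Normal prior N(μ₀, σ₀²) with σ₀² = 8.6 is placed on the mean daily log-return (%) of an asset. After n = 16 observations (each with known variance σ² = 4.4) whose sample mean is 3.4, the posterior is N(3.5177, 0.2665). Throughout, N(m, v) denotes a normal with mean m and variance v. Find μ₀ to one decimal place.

With known observation variance, the Normal–Normal posterior has precision τ_n = τ₀ + n/σ² and mean μ_n = (τ₀μ₀ + (n/σ²)x̄)/τ_n.
Here τ₀ = 1/8.6 = 0.116279 and τ_data = 16/4.4 = 3.636364, so τ_n = 3.752643.
Rearranging for μ₀: μ₀ = (μ_n·τ_n − τ_data·x̄)/τ₀ = (3.5177·3.752643 − 3.636364·3.4) / 0.116279 = 0.837035/0.116279 ≈ 7.2.

μ₀ = 7.2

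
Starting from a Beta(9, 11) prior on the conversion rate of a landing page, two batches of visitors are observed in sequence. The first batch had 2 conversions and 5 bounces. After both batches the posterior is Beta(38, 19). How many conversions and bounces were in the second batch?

Sequential conjugate updates are equivalent to a single update on the pooled data, so total successes = posterior α − prior α and total failures = posterior β − prior β.
Total across both batches: 38−9=29 conversions, 19−11=8 bounces.
Subtract the first batch: 29−2=27 conversions and 8−5=3 bounces.

27 conversions and 3 bounces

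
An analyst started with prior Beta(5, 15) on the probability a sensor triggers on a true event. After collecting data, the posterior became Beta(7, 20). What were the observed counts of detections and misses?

2 detections and 5 misses

A Beta(a, b) prior with s successes and f failures in binomial data gives a Beta(a+s, b+f) posterior.
Match parameters: s=7−5=2, f=20−15=5.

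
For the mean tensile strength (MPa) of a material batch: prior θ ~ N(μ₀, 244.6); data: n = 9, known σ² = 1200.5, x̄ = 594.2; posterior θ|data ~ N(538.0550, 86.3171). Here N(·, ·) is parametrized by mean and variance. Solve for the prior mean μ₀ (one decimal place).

With known observation variance, the Normal–Normal posterior has precision τ_n = τ₀ + n/σ² and mean μ_n = (τ₀μ₀ + (n/σ²)x̄)/τ_n.
Here τ₀ = 1/244.6 = 0.004088 and τ_data = 9/1200.5 = 0.007497, so τ_n = 0.011585.
Rearranging for μ₀: μ₀ = (μ_n·τ_n − τ_data·x̄)/τ₀ = (538.0550·0.011585 − 0.007497·594.2) / 0.004088 = 1.778650/0.004088 ≈ 435.1.

μ₀ = 435.1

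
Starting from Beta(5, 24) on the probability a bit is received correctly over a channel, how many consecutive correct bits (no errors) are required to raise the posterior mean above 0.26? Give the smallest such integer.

k = 4

After k correct bits and 0 errors the posterior is Beta(5+k, 24), with mean (5+k)/(5+24+k).
Set (5+k)/(29+k) > 0.26 and solve: k > (0.26·29 − 5)/(1 − 0.26) = 3.432.
The smallest integer exceeding 3.432 is 4.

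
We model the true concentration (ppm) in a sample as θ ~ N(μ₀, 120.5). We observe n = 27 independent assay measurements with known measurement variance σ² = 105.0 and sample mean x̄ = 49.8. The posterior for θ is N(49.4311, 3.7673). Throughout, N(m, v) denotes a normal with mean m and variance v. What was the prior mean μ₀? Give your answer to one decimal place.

The posterior mean is a precision-weighted average: μ_n = (τ₀μ₀ + τ_data·x̄)/(τ₀+τ_data), with τ₀=1/σ₀² and τ_data=n/σ².
Here τ₀ = 1/120.5 = 0.008299 and τ_data = 27/105.0 = 0.257143, so τ_n = 0.265442.
Rearranging for μ₀: μ₀ = (μ_n·τ_n − τ_data·x̄)/τ₀ = (49.4311·0.265442 − 0.257143·49.8) / 0.008299 = 0.315369/0.008299 ≈ 38.0.

μ₀ = 38.0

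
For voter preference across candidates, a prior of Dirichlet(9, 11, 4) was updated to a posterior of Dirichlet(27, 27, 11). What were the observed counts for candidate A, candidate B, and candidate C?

counts (18, 16, 7)

For a Dirichlet(α) prior with multinomial counts c, the posterior is Dirichlet(α + c) componentwise.
Counts are posterior − prior componentwise: 27−9=18, 27−11=16, 11−4=7.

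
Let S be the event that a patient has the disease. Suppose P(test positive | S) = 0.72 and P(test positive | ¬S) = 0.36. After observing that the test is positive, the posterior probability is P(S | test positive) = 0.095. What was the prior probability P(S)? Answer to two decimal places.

Bayes' rule in odds form gives O(S|E) = O(S)·[P(E|S)/P(E|¬S)], hence O(S) = O(S|E)/LR.
Posterior odds = 0.095/(1−0.095) = 0.1050. LR = 0.72/0.36 = 2.0000.
Prior odds = 0.1050/2.0000 = 0.0525, so P(S) = 0.0525/(1+0.0525) ≈ 0.05.

P(S) = 0.05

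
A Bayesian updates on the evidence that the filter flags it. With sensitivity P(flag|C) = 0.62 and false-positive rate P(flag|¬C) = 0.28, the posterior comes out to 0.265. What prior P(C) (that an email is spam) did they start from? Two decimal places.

Bayes' rule in odds form gives O(C|E) = O(C)·[P(E|C)/P(E|¬C)], hence O(C) = O(C|E)/LR.
Posterior odds = 0.265/(1−0.265) = 0.3605. LR = 0.62/0.28 = 2.2143.
Prior odds = 0.3605/2.2143 = 0.1628, so P(C) = 0.1628/(1+0.1628) ≈ 0.14.

P(C) = 0.14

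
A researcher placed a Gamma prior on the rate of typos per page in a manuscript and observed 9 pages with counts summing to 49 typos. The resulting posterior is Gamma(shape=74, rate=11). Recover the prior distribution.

A Gamma(α, β) prior (rate parametrization) on a Poisson rate with n observations summing to S gives posterior Gamma(α+S, β+n).
So α = 74 − 49 = 25 and β = 11 − 9 = 2.

Gamma(shape=25, rate=2)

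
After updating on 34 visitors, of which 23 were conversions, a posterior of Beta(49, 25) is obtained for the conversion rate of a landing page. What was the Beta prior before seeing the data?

Beta is conjugate to the binomial likelihood: posterior = Beta(a+s, b+f).
Subtract the data counts: 49−23=26, 25−11=14.

Beta(26, 14)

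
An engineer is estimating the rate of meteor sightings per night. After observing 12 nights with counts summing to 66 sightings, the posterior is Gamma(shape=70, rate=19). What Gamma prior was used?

A Gamma(α, β) prior (rate parametrization) on a Poisson rate with n observations summing to S gives posterior Gamma(α+S, β+n).
So α = 70 − 66 = 4 and β = 19 − 12 = 7.

Gamma(shape=4, rate=7)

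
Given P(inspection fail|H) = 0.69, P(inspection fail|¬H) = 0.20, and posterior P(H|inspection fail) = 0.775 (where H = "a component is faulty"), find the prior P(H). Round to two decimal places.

P(H) = 0.50

Bayes' rule in odds form gives O(H|E) = O(H)·[P(E|H)/P(E|¬H)], hence O(H) = O(H|E)/LR.
Posterior odds = 0.775/(1−0.775) = 3.4444. LR = 0.69/0.20 = 3.4500.
Prior odds = 3.4444/3.4500 = 0.9984, so P(H) = 0.9984/(1+0.9984) ≈ 0.50.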